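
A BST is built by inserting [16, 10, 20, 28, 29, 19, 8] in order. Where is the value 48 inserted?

Starting tree (level order): [16, 10, 20, 8, None, 19, 28, None, None, None, None, None, 29]
Insertion path: 16 -> 20 -> 28 -> 29
Result: insert 48 as right child of 29
Final tree (level order): [16, 10, 20, 8, None, 19, 28, None, None, None, None, None, 29, None, 48]


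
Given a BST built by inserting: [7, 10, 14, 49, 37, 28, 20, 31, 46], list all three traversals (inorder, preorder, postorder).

Tree insertion order: [7, 10, 14, 49, 37, 28, 20, 31, 46]
Tree (level-order array): [7, None, 10, None, 14, None, 49, 37, None, 28, 46, 20, 31]
Inorder (L, root, R): [7, 10, 14, 20, 28, 31, 37, 46, 49]
Preorder (root, L, R): [7, 10, 14, 49, 37, 28, 20, 31, 46]
Postorder (L, R, root): [20, 31, 28, 46, 37, 49, 14, 10, 7]


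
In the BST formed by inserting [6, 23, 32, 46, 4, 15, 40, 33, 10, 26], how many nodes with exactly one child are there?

Tree built from: [6, 23, 32, 46, 4, 15, 40, 33, 10, 26]
Tree (level-order array): [6, 4, 23, None, None, 15, 32, 10, None, 26, 46, None, None, None, None, 40, None, 33]
Rule: These are nodes with exactly 1 non-null child.
Per-node child counts:
  node 6: 2 child(ren)
  node 4: 0 child(ren)
  node 23: 2 child(ren)
  node 15: 1 child(ren)
  node 10: 0 child(ren)
  node 32: 2 child(ren)
  node 26: 0 child(ren)
  node 46: 1 child(ren)
  node 40: 1 child(ren)
  node 33: 0 child(ren)
Matching nodes: [15, 46, 40]
Count of nodes with exactly one child: 3


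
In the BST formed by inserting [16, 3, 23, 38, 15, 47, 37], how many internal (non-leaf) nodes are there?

Tree built from: [16, 3, 23, 38, 15, 47, 37]
Tree (level-order array): [16, 3, 23, None, 15, None, 38, None, None, 37, 47]
Rule: An internal node has at least one child.
Per-node child counts:
  node 16: 2 child(ren)
  node 3: 1 child(ren)
  node 15: 0 child(ren)
  node 23: 1 child(ren)
  node 38: 2 child(ren)
  node 37: 0 child(ren)
  node 47: 0 child(ren)
Matching nodes: [16, 3, 23, 38]
Count of internal (non-leaf) nodes: 4


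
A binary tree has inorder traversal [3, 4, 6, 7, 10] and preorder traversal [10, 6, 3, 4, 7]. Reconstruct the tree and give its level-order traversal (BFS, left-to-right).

Inorder:  [3, 4, 6, 7, 10]
Preorder: [10, 6, 3, 4, 7]
Algorithm: preorder visits root first, so consume preorder in order;
for each root, split the current inorder slice at that value into
left-subtree inorder and right-subtree inorder, then recurse.
Recursive splits:
  root=10; inorder splits into left=[3, 4, 6, 7], right=[]
  root=6; inorder splits into left=[3, 4], right=[7]
  root=3; inorder splits into left=[], right=[4]
  root=4; inorder splits into left=[], right=[]
  root=7; inorder splits into left=[], right=[]
Reconstructed level-order: [10, 6, 3, 7, 4]


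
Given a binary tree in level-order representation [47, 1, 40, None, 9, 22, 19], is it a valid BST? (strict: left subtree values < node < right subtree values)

Level-order array: [47, 1, 40, None, 9, 22, 19]
Validate using subtree bounds (lo, hi): at each node, require lo < value < hi,
then recurse left with hi=value and right with lo=value.
Preorder trace (stopping at first violation):
  at node 47 with bounds (-inf, +inf): OK
  at node 1 with bounds (-inf, 47): OK
  at node 9 with bounds (1, 47): OK
  at node 40 with bounds (47, +inf): VIOLATION
Node 40 violates its bound: not (47 < 40 < +inf).
Result: Not a valid BST


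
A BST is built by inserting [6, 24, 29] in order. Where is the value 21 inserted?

Starting tree (level order): [6, None, 24, None, 29]
Insertion path: 6 -> 24
Result: insert 21 as left child of 24
Final tree (level order): [6, None, 24, 21, 29]


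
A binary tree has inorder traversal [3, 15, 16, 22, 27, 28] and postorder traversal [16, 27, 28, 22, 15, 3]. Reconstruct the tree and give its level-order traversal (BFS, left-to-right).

Inorder:   [3, 15, 16, 22, 27, 28]
Postorder: [16, 27, 28, 22, 15, 3]
Algorithm: postorder visits root last, so walk postorder right-to-left;
each value is the root of the current inorder slice — split it at that
value, recurse on the right subtree first, then the left.
Recursive splits:
  root=3; inorder splits into left=[], right=[15, 16, 22, 27, 28]
  root=15; inorder splits into left=[], right=[16, 22, 27, 28]
  root=22; inorder splits into left=[16], right=[27, 28]
  root=28; inorder splits into left=[27], right=[]
  root=27; inorder splits into left=[], right=[]
  root=16; inorder splits into left=[], right=[]
Reconstructed level-order: [3, 15, 22, 16, 28, 27]


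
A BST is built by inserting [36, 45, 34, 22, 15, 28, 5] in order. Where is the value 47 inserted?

Starting tree (level order): [36, 34, 45, 22, None, None, None, 15, 28, 5]
Insertion path: 36 -> 45
Result: insert 47 as right child of 45
Final tree (level order): [36, 34, 45, 22, None, None, 47, 15, 28, None, None, 5]


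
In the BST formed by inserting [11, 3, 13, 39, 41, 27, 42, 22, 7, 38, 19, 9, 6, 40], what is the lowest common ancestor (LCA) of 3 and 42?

Tree insertion order: [11, 3, 13, 39, 41, 27, 42, 22, 7, 38, 19, 9, 6, 40]
Tree (level-order array): [11, 3, 13, None, 7, None, 39, 6, 9, 27, 41, None, None, None, None, 22, 38, 40, 42, 19]
In a BST, the LCA of p=3, q=42 is the first node v on the
root-to-leaf path with p <= v <= q (go left if both < v, right if both > v).
Walk from root:
  at 11: 3 <= 11 <= 42, this is the LCA
LCA = 11


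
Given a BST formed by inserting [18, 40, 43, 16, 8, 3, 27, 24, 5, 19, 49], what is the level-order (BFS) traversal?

Tree insertion order: [18, 40, 43, 16, 8, 3, 27, 24, 5, 19, 49]
Tree (level-order array): [18, 16, 40, 8, None, 27, 43, 3, None, 24, None, None, 49, None, 5, 19]
BFS from the root, enqueuing left then right child of each popped node:
  queue [18] -> pop 18, enqueue [16, 40], visited so far: [18]
  queue [16, 40] -> pop 16, enqueue [8], visited so far: [18, 16]
  queue [40, 8] -> pop 40, enqueue [27, 43], visited so far: [18, 16, 40]
  queue [8, 27, 43] -> pop 8, enqueue [3], visited so far: [18, 16, 40, 8]
  queue [27, 43, 3] -> pop 27, enqueue [24], visited so far: [18, 16, 40, 8, 27]
  queue [43, 3, 24] -> pop 43, enqueue [49], visited so far: [18, 16, 40, 8, 27, 43]
  queue [3, 24, 49] -> pop 3, enqueue [5], visited so far: [18, 16, 40, 8, 27, 43, 3]
  queue [24, 49, 5] -> pop 24, enqueue [19], visited so far: [18, 16, 40, 8, 27, 43, 3, 24]
  queue [49, 5, 19] -> pop 49, enqueue [none], visited so far: [18, 16, 40, 8, 27, 43, 3, 24, 49]
  queue [5, 19] -> pop 5, enqueue [none], visited so far: [18, 16, 40, 8, 27, 43, 3, 24, 49, 5]
  queue [19] -> pop 19, enqueue [none], visited so far: [18, 16, 40, 8, 27, 43, 3, 24, 49, 5, 19]
Result: [18, 16, 40, 8, 27, 43, 3, 24, 49, 5, 19]


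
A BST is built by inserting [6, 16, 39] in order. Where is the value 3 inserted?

Starting tree (level order): [6, None, 16, None, 39]
Insertion path: 6
Result: insert 3 as left child of 6
Final tree (level order): [6, 3, 16, None, None, None, 39]


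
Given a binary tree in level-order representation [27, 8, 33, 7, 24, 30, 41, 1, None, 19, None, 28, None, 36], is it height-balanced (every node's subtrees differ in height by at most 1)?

Tree (level-order array): [27, 8, 33, 7, 24, 30, 41, 1, None, 19, None, 28, None, 36]
Definition: a tree is height-balanced if, at every node, |h(left) - h(right)| <= 1 (empty subtree has height -1).
Bottom-up per-node check:
  node 1: h_left=-1, h_right=-1, diff=0 [OK], height=0
  node 7: h_left=0, h_right=-1, diff=1 [OK], height=1
  node 19: h_left=-1, h_right=-1, diff=0 [OK], height=0
  node 24: h_left=0, h_right=-1, diff=1 [OK], height=1
  node 8: h_left=1, h_right=1, diff=0 [OK], height=2
  node 28: h_left=-1, h_right=-1, diff=0 [OK], height=0
  node 30: h_left=0, h_right=-1, diff=1 [OK], height=1
  node 36: h_left=-1, h_right=-1, diff=0 [OK], height=0
  node 41: h_left=0, h_right=-1, diff=1 [OK], height=1
  node 33: h_left=1, h_right=1, diff=0 [OK], height=2
  node 27: h_left=2, h_right=2, diff=0 [OK], height=3
All nodes satisfy the balance condition.
Result: Balanced


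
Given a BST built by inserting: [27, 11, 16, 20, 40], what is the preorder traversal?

Tree insertion order: [27, 11, 16, 20, 40]
Tree (level-order array): [27, 11, 40, None, 16, None, None, None, 20]
Preorder traversal: [27, 11, 16, 20, 40]


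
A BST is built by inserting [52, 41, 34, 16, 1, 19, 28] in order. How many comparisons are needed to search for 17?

Search path for 17: 52 -> 41 -> 34 -> 16 -> 19
Found: False
Comparisons: 5


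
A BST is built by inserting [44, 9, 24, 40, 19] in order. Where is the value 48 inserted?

Starting tree (level order): [44, 9, None, None, 24, 19, 40]
Insertion path: 44
Result: insert 48 as right child of 44
Final tree (level order): [44, 9, 48, None, 24, None, None, 19, 40]


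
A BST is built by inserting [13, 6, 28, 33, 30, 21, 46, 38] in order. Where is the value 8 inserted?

Starting tree (level order): [13, 6, 28, None, None, 21, 33, None, None, 30, 46, None, None, 38]
Insertion path: 13 -> 6
Result: insert 8 as right child of 6
Final tree (level order): [13, 6, 28, None, 8, 21, 33, None, None, None, None, 30, 46, None, None, 38]


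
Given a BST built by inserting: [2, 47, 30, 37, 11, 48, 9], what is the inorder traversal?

Tree insertion order: [2, 47, 30, 37, 11, 48, 9]
Tree (level-order array): [2, None, 47, 30, 48, 11, 37, None, None, 9]
Inorder traversal: [2, 9, 11, 30, 37, 47, 48]


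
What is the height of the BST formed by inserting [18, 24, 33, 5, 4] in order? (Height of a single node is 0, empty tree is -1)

Insertion order: [18, 24, 33, 5, 4]
Tree (level-order array): [18, 5, 24, 4, None, None, 33]
Compute height bottom-up (empty subtree = -1):
  height(4) = 1 + max(-1, -1) = 0
  height(5) = 1 + max(0, -1) = 1
  height(33) = 1 + max(-1, -1) = 0
  height(24) = 1 + max(-1, 0) = 1
  height(18) = 1 + max(1, 1) = 2
Height = 2


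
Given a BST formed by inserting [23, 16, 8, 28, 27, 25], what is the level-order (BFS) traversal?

Tree insertion order: [23, 16, 8, 28, 27, 25]
Tree (level-order array): [23, 16, 28, 8, None, 27, None, None, None, 25]
BFS from the root, enqueuing left then right child of each popped node:
  queue [23] -> pop 23, enqueue [16, 28], visited so far: [23]
  queue [16, 28] -> pop 16, enqueue [8], visited so far: [23, 16]
  queue [28, 8] -> pop 28, enqueue [27], visited so far: [23, 16, 28]
  queue [8, 27] -> pop 8, enqueue [none], visited so far: [23, 16, 28, 8]
  queue [27] -> pop 27, enqueue [25], visited so far: [23, 16, 28, 8, 27]
  queue [25] -> pop 25, enqueue [none], visited so far: [23, 16, 28, 8, 27, 25]
Result: [23, 16, 28, 8, 27, 25]


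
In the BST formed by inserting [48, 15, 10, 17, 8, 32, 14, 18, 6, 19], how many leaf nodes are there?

Tree built from: [48, 15, 10, 17, 8, 32, 14, 18, 6, 19]
Tree (level-order array): [48, 15, None, 10, 17, 8, 14, None, 32, 6, None, None, None, 18, None, None, None, None, 19]
Rule: A leaf has 0 children.
Per-node child counts:
  node 48: 1 child(ren)
  node 15: 2 child(ren)
  node 10: 2 child(ren)
  node 8: 1 child(ren)
  node 6: 0 child(ren)
  node 14: 0 child(ren)
  node 17: 1 child(ren)
  node 32: 1 child(ren)
  node 18: 1 child(ren)
  node 19: 0 child(ren)
Matching nodes: [6, 14, 19]
Count of leaf nodes: 3


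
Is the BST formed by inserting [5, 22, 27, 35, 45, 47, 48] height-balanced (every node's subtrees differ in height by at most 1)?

Tree (level-order array): [5, None, 22, None, 27, None, 35, None, 45, None, 47, None, 48]
Definition: a tree is height-balanced if, at every node, |h(left) - h(right)| <= 1 (empty subtree has height -1).
Bottom-up per-node check:
  node 48: h_left=-1, h_right=-1, diff=0 [OK], height=0
  node 47: h_left=-1, h_right=0, diff=1 [OK], height=1
  node 45: h_left=-1, h_right=1, diff=2 [FAIL (|-1-1|=2 > 1)], height=2
  node 35: h_left=-1, h_right=2, diff=3 [FAIL (|-1-2|=3 > 1)], height=3
  node 27: h_left=-1, h_right=3, diff=4 [FAIL (|-1-3|=4 > 1)], height=4
  node 22: h_left=-1, h_right=4, diff=5 [FAIL (|-1-4|=5 > 1)], height=5
  node 5: h_left=-1, h_right=5, diff=6 [FAIL (|-1-5|=6 > 1)], height=6
Node 45 violates the condition: |-1 - 1| = 2 > 1.
Result: Not balanced


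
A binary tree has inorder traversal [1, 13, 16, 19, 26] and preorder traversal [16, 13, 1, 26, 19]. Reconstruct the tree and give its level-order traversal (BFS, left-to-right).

Inorder:  [1, 13, 16, 19, 26]
Preorder: [16, 13, 1, 26, 19]
Algorithm: preorder visits root first, so consume preorder in order;
for each root, split the current inorder slice at that value into
left-subtree inorder and right-subtree inorder, then recurse.
Recursive splits:
  root=16; inorder splits into left=[1, 13], right=[19, 26]
  root=13; inorder splits into left=[1], right=[]
  root=1; inorder splits into left=[], right=[]
  root=26; inorder splits into left=[19], right=[]
  root=19; inorder splits into left=[], right=[]
Reconstructed level-order: [16, 13, 26, 1, 19]


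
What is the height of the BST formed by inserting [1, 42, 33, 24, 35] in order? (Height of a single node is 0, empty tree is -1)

Insertion order: [1, 42, 33, 24, 35]
Tree (level-order array): [1, None, 42, 33, None, 24, 35]
Compute height bottom-up (empty subtree = -1):
  height(24) = 1 + max(-1, -1) = 0
  height(35) = 1 + max(-1, -1) = 0
  height(33) = 1 + max(0, 0) = 1
  height(42) = 1 + max(1, -1) = 2
  height(1) = 1 + max(-1, 2) = 3
Height = 3


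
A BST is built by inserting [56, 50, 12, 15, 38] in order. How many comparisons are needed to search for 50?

Search path for 50: 56 -> 50
Found: True
Comparisons: 2


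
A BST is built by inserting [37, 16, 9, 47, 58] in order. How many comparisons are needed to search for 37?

Search path for 37: 37
Found: True
Comparisons: 1


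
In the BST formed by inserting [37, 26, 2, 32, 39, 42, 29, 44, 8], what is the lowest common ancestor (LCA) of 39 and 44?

Tree insertion order: [37, 26, 2, 32, 39, 42, 29, 44, 8]
Tree (level-order array): [37, 26, 39, 2, 32, None, 42, None, 8, 29, None, None, 44]
In a BST, the LCA of p=39, q=44 is the first node v on the
root-to-leaf path with p <= v <= q (go left if both < v, right if both > v).
Walk from root:
  at 37: both 39 and 44 > 37, go right
  at 39: 39 <= 39 <= 44, this is the LCA
LCA = 39


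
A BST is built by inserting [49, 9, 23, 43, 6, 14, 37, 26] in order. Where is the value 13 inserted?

Starting tree (level order): [49, 9, None, 6, 23, None, None, 14, 43, None, None, 37, None, 26]
Insertion path: 49 -> 9 -> 23 -> 14
Result: insert 13 as left child of 14
Final tree (level order): [49, 9, None, 6, 23, None, None, 14, 43, 13, None, 37, None, None, None, 26]


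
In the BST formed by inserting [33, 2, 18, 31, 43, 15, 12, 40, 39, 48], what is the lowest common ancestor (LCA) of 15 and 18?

Tree insertion order: [33, 2, 18, 31, 43, 15, 12, 40, 39, 48]
Tree (level-order array): [33, 2, 43, None, 18, 40, 48, 15, 31, 39, None, None, None, 12]
In a BST, the LCA of p=15, q=18 is the first node v on the
root-to-leaf path with p <= v <= q (go left if both < v, right if both > v).
Walk from root:
  at 33: both 15 and 18 < 33, go left
  at 2: both 15 and 18 > 2, go right
  at 18: 15 <= 18 <= 18, this is the LCA
LCA = 18


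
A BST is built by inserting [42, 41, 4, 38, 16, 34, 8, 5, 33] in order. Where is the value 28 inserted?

Starting tree (level order): [42, 41, None, 4, None, None, 38, 16, None, 8, 34, 5, None, 33]
Insertion path: 42 -> 41 -> 4 -> 38 -> 16 -> 34 -> 33
Result: insert 28 as left child of 33
Final tree (level order): [42, 41, None, 4, None, None, 38, 16, None, 8, 34, 5, None, 33, None, None, None, 28]


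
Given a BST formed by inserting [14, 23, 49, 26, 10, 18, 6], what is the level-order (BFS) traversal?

Tree insertion order: [14, 23, 49, 26, 10, 18, 6]
Tree (level-order array): [14, 10, 23, 6, None, 18, 49, None, None, None, None, 26]
BFS from the root, enqueuing left then right child of each popped node:
  queue [14] -> pop 14, enqueue [10, 23], visited so far: [14]
  queue [10, 23] -> pop 10, enqueue [6], visited so far: [14, 10]
  queue [23, 6] -> pop 23, enqueue [18, 49], visited so far: [14, 10, 23]
  queue [6, 18, 49] -> pop 6, enqueue [none], visited so far: [14, 10, 23, 6]
  queue [18, 49] -> pop 18, enqueue [none], visited so far: [14, 10, 23, 6, 18]
  queue [49] -> pop 49, enqueue [26], visited so far: [14, 10, 23, 6, 18, 49]
  queue [26] -> pop 26, enqueue [none], visited so far: [14, 10, 23, 6, 18, 49, 26]
Result: [14, 10, 23, 6, 18, 49, 26]


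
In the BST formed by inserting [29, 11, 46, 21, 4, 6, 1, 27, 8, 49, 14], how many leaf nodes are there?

Tree built from: [29, 11, 46, 21, 4, 6, 1, 27, 8, 49, 14]
Tree (level-order array): [29, 11, 46, 4, 21, None, 49, 1, 6, 14, 27, None, None, None, None, None, 8]
Rule: A leaf has 0 children.
Per-node child counts:
  node 29: 2 child(ren)
  node 11: 2 child(ren)
  node 4: 2 child(ren)
  node 1: 0 child(ren)
  node 6: 1 child(ren)
  node 8: 0 child(ren)
  node 21: 2 child(ren)
  node 14: 0 child(ren)
  node 27: 0 child(ren)
  node 46: 1 child(ren)
  node 49: 0 child(ren)
Matching nodes: [1, 8, 14, 27, 49]
Count of leaf nodes: 5


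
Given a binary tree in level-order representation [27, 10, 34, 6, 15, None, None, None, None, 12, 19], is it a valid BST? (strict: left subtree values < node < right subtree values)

Level-order array: [27, 10, 34, 6, 15, None, None, None, None, 12, 19]
Validate using subtree bounds (lo, hi): at each node, require lo < value < hi,
then recurse left with hi=value and right with lo=value.
Preorder trace (stopping at first violation):
  at node 27 with bounds (-inf, +inf): OK
  at node 10 with bounds (-inf, 27): OK
  at node 6 with bounds (-inf, 10): OK
  at node 15 with bounds (10, 27): OK
  at node 12 with bounds (10, 15): OK
  at node 19 with bounds (15, 27): OK
  at node 34 with bounds (27, +inf): OK
No violation found at any node.
Result: Valid BST


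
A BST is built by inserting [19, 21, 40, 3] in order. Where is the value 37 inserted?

Starting tree (level order): [19, 3, 21, None, None, None, 40]
Insertion path: 19 -> 21 -> 40
Result: insert 37 as left child of 40
Final tree (level order): [19, 3, 21, None, None, None, 40, 37]


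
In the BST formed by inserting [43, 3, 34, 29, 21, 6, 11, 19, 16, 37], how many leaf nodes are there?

Tree built from: [43, 3, 34, 29, 21, 6, 11, 19, 16, 37]
Tree (level-order array): [43, 3, None, None, 34, 29, 37, 21, None, None, None, 6, None, None, 11, None, 19, 16]
Rule: A leaf has 0 children.
Per-node child counts:
  node 43: 1 child(ren)
  node 3: 1 child(ren)
  node 34: 2 child(ren)
  node 29: 1 child(ren)
  node 21: 1 child(ren)
  node 6: 1 child(ren)
  node 11: 1 child(ren)
  node 19: 1 child(ren)
  node 16: 0 child(ren)
  node 37: 0 child(ren)
Matching nodes: [16, 37]
Count of leaf nodes: 2


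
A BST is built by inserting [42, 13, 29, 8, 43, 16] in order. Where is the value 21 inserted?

Starting tree (level order): [42, 13, 43, 8, 29, None, None, None, None, 16]
Insertion path: 42 -> 13 -> 29 -> 16
Result: insert 21 as right child of 16
Final tree (level order): [42, 13, 43, 8, 29, None, None, None, None, 16, None, None, 21]


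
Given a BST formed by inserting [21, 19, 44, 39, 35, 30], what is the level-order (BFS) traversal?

Tree insertion order: [21, 19, 44, 39, 35, 30]
Tree (level-order array): [21, 19, 44, None, None, 39, None, 35, None, 30]
BFS from the root, enqueuing left then right child of each popped node:
  queue [21] -> pop 21, enqueue [19, 44], visited so far: [21]
  queue [19, 44] -> pop 19, enqueue [none], visited so far: [21, 19]
  queue [44] -> pop 44, enqueue [39], visited so far: [21, 19, 44]
  queue [39] -> pop 39, enqueue [35], visited so far: [21, 19, 44, 39]
  queue [35] -> pop 35, enqueue [30], visited so far: [21, 19, 44, 39, 35]
  queue [30] -> pop 30, enqueue [none], visited so far: [21, 19, 44, 39, 35, 30]
Result: [21, 19, 44, 39, 35, 30]


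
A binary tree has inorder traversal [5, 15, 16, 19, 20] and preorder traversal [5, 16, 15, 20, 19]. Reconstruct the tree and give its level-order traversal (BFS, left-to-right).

Inorder:  [5, 15, 16, 19, 20]
Preorder: [5, 16, 15, 20, 19]
Algorithm: preorder visits root first, so consume preorder in order;
for each root, split the current inorder slice at that value into
left-subtree inorder and right-subtree inorder, then recurse.
Recursive splits:
  root=5; inorder splits into left=[], right=[15, 16, 19, 20]
  root=16; inorder splits into left=[15], right=[19, 20]
  root=15; inorder splits into left=[], right=[]
  root=20; inorder splits into left=[19], right=[]
  root=19; inorder splits into left=[], right=[]
Reconstructed level-order: [5, 16, 15, 20, 19]


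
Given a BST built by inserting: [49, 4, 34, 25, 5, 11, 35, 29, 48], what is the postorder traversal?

Tree insertion order: [49, 4, 34, 25, 5, 11, 35, 29, 48]
Tree (level-order array): [49, 4, None, None, 34, 25, 35, 5, 29, None, 48, None, 11]
Postorder traversal: [11, 5, 29, 25, 48, 35, 34, 4, 49]


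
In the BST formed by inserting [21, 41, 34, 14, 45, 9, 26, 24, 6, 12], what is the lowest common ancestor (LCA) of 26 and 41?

Tree insertion order: [21, 41, 34, 14, 45, 9, 26, 24, 6, 12]
Tree (level-order array): [21, 14, 41, 9, None, 34, 45, 6, 12, 26, None, None, None, None, None, None, None, 24]
In a BST, the LCA of p=26, q=41 is the first node v on the
root-to-leaf path with p <= v <= q (go left if both < v, right if both > v).
Walk from root:
  at 21: both 26 and 41 > 21, go right
  at 41: 26 <= 41 <= 41, this is the LCA
LCA = 41


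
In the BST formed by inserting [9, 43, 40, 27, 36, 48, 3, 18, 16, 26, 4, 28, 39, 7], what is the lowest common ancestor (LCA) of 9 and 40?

Tree insertion order: [9, 43, 40, 27, 36, 48, 3, 18, 16, 26, 4, 28, 39, 7]
Tree (level-order array): [9, 3, 43, None, 4, 40, 48, None, 7, 27, None, None, None, None, None, 18, 36, 16, 26, 28, 39]
In a BST, the LCA of p=9, q=40 is the first node v on the
root-to-leaf path with p <= v <= q (go left if both < v, right if both > v).
Walk from root:
  at 9: 9 <= 9 <= 40, this is the LCA
LCA = 9


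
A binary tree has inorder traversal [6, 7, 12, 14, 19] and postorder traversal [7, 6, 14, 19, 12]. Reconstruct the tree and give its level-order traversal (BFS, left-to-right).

Inorder:   [6, 7, 12, 14, 19]
Postorder: [7, 6, 14, 19, 12]
Algorithm: postorder visits root last, so walk postorder right-to-left;
each value is the root of the current inorder slice — split it at that
value, recurse on the right subtree first, then the left.
Recursive splits:
  root=12; inorder splits into left=[6, 7], right=[14, 19]
  root=19; inorder splits into left=[14], right=[]
  root=14; inorder splits into left=[], right=[]
  root=6; inorder splits into left=[], right=[7]
  root=7; inorder splits into left=[], right=[]
Reconstructed level-order: [12, 6, 19, 7, 14]


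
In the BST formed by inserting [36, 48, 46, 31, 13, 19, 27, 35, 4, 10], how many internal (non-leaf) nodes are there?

Tree built from: [36, 48, 46, 31, 13, 19, 27, 35, 4, 10]
Tree (level-order array): [36, 31, 48, 13, 35, 46, None, 4, 19, None, None, None, None, None, 10, None, 27]
Rule: An internal node has at least one child.
Per-node child counts:
  node 36: 2 child(ren)
  node 31: 2 child(ren)
  node 13: 2 child(ren)
  node 4: 1 child(ren)
  node 10: 0 child(ren)
  node 19: 1 child(ren)
  node 27: 0 child(ren)
  node 35: 0 child(ren)
  node 48: 1 child(ren)
  node 46: 0 child(ren)
Matching nodes: [36, 31, 13, 4, 19, 48]
Count of internal (non-leaf) nodes: 6


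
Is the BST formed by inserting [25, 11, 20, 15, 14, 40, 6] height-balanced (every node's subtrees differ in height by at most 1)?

Tree (level-order array): [25, 11, 40, 6, 20, None, None, None, None, 15, None, 14]
Definition: a tree is height-balanced if, at every node, |h(left) - h(right)| <= 1 (empty subtree has height -1).
Bottom-up per-node check:
  node 6: h_left=-1, h_right=-1, diff=0 [OK], height=0
  node 14: h_left=-1, h_right=-1, diff=0 [OK], height=0
  node 15: h_left=0, h_right=-1, diff=1 [OK], height=1
  node 20: h_left=1, h_right=-1, diff=2 [FAIL (|1--1|=2 > 1)], height=2
  node 11: h_left=0, h_right=2, diff=2 [FAIL (|0-2|=2 > 1)], height=3
  node 40: h_left=-1, h_right=-1, diff=0 [OK], height=0
  node 25: h_left=3, h_right=0, diff=3 [FAIL (|3-0|=3 > 1)], height=4
Node 20 violates the condition: |1 - -1| = 2 > 1.
Result: Not balanced


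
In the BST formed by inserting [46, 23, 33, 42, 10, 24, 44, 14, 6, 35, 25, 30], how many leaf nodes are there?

Tree built from: [46, 23, 33, 42, 10, 24, 44, 14, 6, 35, 25, 30]
Tree (level-order array): [46, 23, None, 10, 33, 6, 14, 24, 42, None, None, None, None, None, 25, 35, 44, None, 30]
Rule: A leaf has 0 children.
Per-node child counts:
  node 46: 1 child(ren)
  node 23: 2 child(ren)
  node 10: 2 child(ren)
  node 6: 0 child(ren)
  node 14: 0 child(ren)
  node 33: 2 child(ren)
  node 24: 1 child(ren)
  node 25: 1 child(ren)
  node 30: 0 child(ren)
  node 42: 2 child(ren)
  node 35: 0 child(ren)
  node 44: 0 child(ren)
Matching nodes: [6, 14, 30, 35, 44]
Count of leaf nodes: 5


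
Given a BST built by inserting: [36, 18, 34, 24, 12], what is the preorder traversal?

Tree insertion order: [36, 18, 34, 24, 12]
Tree (level-order array): [36, 18, None, 12, 34, None, None, 24]
Preorder traversal: [36, 18, 12, 34, 24]


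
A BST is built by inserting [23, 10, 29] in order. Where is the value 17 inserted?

Starting tree (level order): [23, 10, 29]
Insertion path: 23 -> 10
Result: insert 17 as right child of 10
Final tree (level order): [23, 10, 29, None, 17]


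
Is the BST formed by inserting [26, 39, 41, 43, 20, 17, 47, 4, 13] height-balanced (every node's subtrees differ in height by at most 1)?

Tree (level-order array): [26, 20, 39, 17, None, None, 41, 4, None, None, 43, None, 13, None, 47]
Definition: a tree is height-balanced if, at every node, |h(left) - h(right)| <= 1 (empty subtree has height -1).
Bottom-up per-node check:
  node 13: h_left=-1, h_right=-1, diff=0 [OK], height=0
  node 4: h_left=-1, h_right=0, diff=1 [OK], height=1
  node 17: h_left=1, h_right=-1, diff=2 [FAIL (|1--1|=2 > 1)], height=2
  node 20: h_left=2, h_right=-1, diff=3 [FAIL (|2--1|=3 > 1)], height=3
  node 47: h_left=-1, h_right=-1, diff=0 [OK], height=0
  node 43: h_left=-1, h_right=0, diff=1 [OK], height=1
  node 41: h_left=-1, h_right=1, diff=2 [FAIL (|-1-1|=2 > 1)], height=2
  node 39: h_left=-1, h_right=2, diff=3 [FAIL (|-1-2|=3 > 1)], height=3
  node 26: h_left=3, h_right=3, diff=0 [OK], height=4
Node 17 violates the condition: |1 - -1| = 2 > 1.
Result: Not balanced


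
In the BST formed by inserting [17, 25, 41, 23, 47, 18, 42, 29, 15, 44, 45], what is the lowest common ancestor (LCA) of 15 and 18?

Tree insertion order: [17, 25, 41, 23, 47, 18, 42, 29, 15, 44, 45]
Tree (level-order array): [17, 15, 25, None, None, 23, 41, 18, None, 29, 47, None, None, None, None, 42, None, None, 44, None, 45]
In a BST, the LCA of p=15, q=18 is the first node v on the
root-to-leaf path with p <= v <= q (go left if both < v, right if both > v).
Walk from root:
  at 17: 15 <= 17 <= 18, this is the LCA
LCA = 17


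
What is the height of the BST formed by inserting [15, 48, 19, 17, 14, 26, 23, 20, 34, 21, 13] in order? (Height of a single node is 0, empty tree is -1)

Insertion order: [15, 48, 19, 17, 14, 26, 23, 20, 34, 21, 13]
Tree (level-order array): [15, 14, 48, 13, None, 19, None, None, None, 17, 26, None, None, 23, 34, 20, None, None, None, None, 21]
Compute height bottom-up (empty subtree = -1):
  height(13) = 1 + max(-1, -1) = 0
  height(14) = 1 + max(0, -1) = 1
  height(17) = 1 + max(-1, -1) = 0
  height(21) = 1 + max(-1, -1) = 0
  height(20) = 1 + max(-1, 0) = 1
  height(23) = 1 + max(1, -1) = 2
  height(34) = 1 + max(-1, -1) = 0
  height(26) = 1 + max(2, 0) = 3
  height(19) = 1 + max(0, 3) = 4
  height(48) = 1 + max(4, -1) = 5
  height(15) = 1 + max(1, 5) = 6
Height = 6


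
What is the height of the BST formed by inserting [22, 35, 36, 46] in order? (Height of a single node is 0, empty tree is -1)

Insertion order: [22, 35, 36, 46]
Tree (level-order array): [22, None, 35, None, 36, None, 46]
Compute height bottom-up (empty subtree = -1):
  height(46) = 1 + max(-1, -1) = 0
  height(36) = 1 + max(-1, 0) = 1
  height(35) = 1 + max(-1, 1) = 2
  height(22) = 1 + max(-1, 2) = 3
Height = 3


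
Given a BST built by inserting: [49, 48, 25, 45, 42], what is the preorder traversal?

Tree insertion order: [49, 48, 25, 45, 42]
Tree (level-order array): [49, 48, None, 25, None, None, 45, 42]
Preorder traversal: [49, 48, 25, 45, 42]


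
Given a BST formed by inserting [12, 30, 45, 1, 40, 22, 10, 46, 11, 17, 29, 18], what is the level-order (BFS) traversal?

Tree insertion order: [12, 30, 45, 1, 40, 22, 10, 46, 11, 17, 29, 18]
Tree (level-order array): [12, 1, 30, None, 10, 22, 45, None, 11, 17, 29, 40, 46, None, None, None, 18]
BFS from the root, enqueuing left then right child of each popped node:
  queue [12] -> pop 12, enqueue [1, 30], visited so far: [12]
  queue [1, 30] -> pop 1, enqueue [10], visited so far: [12, 1]
  queue [30, 10] -> pop 30, enqueue [22, 45], visited so far: [12, 1, 30]
  queue [10, 22, 45] -> pop 10, enqueue [11], visited so far: [12, 1, 30, 10]
  queue [22, 45, 11] -> pop 22, enqueue [17, 29], visited so far: [12, 1, 30, 10, 22]
  queue [45, 11, 17, 29] -> pop 45, enqueue [40, 46], visited so far: [12, 1, 30, 10, 22, 45]
  queue [11, 17, 29, 40, 46] -> pop 11, enqueue [none], visited so far: [12, 1, 30, 10, 22, 45, 11]
  queue [17, 29, 40, 46] -> pop 17, enqueue [18], visited so far: [12, 1, 30, 10, 22, 45, 11, 17]
  queue [29, 40, 46, 18] -> pop 29, enqueue [none], visited so far: [12, 1, 30, 10, 22, 45, 11, 17, 29]
  queue [40, 46, 18] -> pop 40, enqueue [none], visited so far: [12, 1, 30, 10, 22, 45, 11, 17, 29, 40]
  queue [46, 18] -> pop 46, enqueue [none], visited so far: [12, 1, 30, 10, 22, 45, 11, 17, 29, 40, 46]
  queue [18] -> pop 18, enqueue [none], visited so far: [12, 1, 30, 10, 22, 45, 11, 17, 29, 40, 46, 18]
Result: [12, 1, 30, 10, 22, 45, 11, 17, 29, 40, 46, 18]


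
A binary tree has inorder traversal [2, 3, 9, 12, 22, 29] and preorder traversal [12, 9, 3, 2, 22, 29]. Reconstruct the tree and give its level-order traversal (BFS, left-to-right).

Inorder:  [2, 3, 9, 12, 22, 29]
Preorder: [12, 9, 3, 2, 22, 29]
Algorithm: preorder visits root first, so consume preorder in order;
for each root, split the current inorder slice at that value into
left-subtree inorder and right-subtree inorder, then recurse.
Recursive splits:
  root=12; inorder splits into left=[2, 3, 9], right=[22, 29]
  root=9; inorder splits into left=[2, 3], right=[]
  root=3; inorder splits into left=[2], right=[]
  root=2; inorder splits into left=[], right=[]
  root=22; inorder splits into left=[], right=[29]
  root=29; inorder splits into left=[], right=[]
Reconstructed level-order: [12, 9, 22, 3, 29, 2]


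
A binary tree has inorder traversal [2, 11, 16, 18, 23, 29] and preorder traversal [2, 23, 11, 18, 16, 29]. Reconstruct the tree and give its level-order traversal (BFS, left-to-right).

Inorder:  [2, 11, 16, 18, 23, 29]
Preorder: [2, 23, 11, 18, 16, 29]
Algorithm: preorder visits root first, so consume preorder in order;
for each root, split the current inorder slice at that value into
left-subtree inorder and right-subtree inorder, then recurse.
Recursive splits:
  root=2; inorder splits into left=[], right=[11, 16, 18, 23, 29]
  root=23; inorder splits into left=[11, 16, 18], right=[29]
  root=11; inorder splits into left=[], right=[16, 18]
  root=18; inorder splits into left=[16], right=[]
  root=16; inorder splits into left=[], right=[]
  root=29; inorder splits into left=[], right=[]
Reconstructed level-order: [2, 23, 11, 29, 18, 16]


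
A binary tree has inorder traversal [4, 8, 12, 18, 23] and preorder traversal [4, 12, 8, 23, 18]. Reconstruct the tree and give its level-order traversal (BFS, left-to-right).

Inorder:  [4, 8, 12, 18, 23]
Preorder: [4, 12, 8, 23, 18]
Algorithm: preorder visits root first, so consume preorder in order;
for each root, split the current inorder slice at that value into
left-subtree inorder and right-subtree inorder, then recurse.
Recursive splits:
  root=4; inorder splits into left=[], right=[8, 12, 18, 23]
  root=12; inorder splits into left=[8], right=[18, 23]
  root=8; inorder splits into left=[], right=[]
  root=23; inorder splits into left=[18], right=[]
  root=18; inorder splits into left=[], right=[]
Reconstructed level-order: [4, 12, 8, 23, 18]


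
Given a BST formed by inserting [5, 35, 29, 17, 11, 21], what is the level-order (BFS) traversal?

Tree insertion order: [5, 35, 29, 17, 11, 21]
Tree (level-order array): [5, None, 35, 29, None, 17, None, 11, 21]
BFS from the root, enqueuing left then right child of each popped node:
  queue [5] -> pop 5, enqueue [35], visited so far: [5]
  queue [35] -> pop 35, enqueue [29], visited so far: [5, 35]
  queue [29] -> pop 29, enqueue [17], visited so far: [5, 35, 29]
  queue [17] -> pop 17, enqueue [11, 21], visited so far: [5, 35, 29, 17]
  queue [11, 21] -> pop 11, enqueue [none], visited so far: [5, 35, 29, 17, 11]
  queue [21] -> pop 21, enqueue [none], visited so far: [5, 35, 29, 17, 11, 21]
Result: [5, 35, 29, 17, 11, 21]


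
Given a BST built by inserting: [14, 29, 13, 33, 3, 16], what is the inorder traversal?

Tree insertion order: [14, 29, 13, 33, 3, 16]
Tree (level-order array): [14, 13, 29, 3, None, 16, 33]
Inorder traversal: [3, 13, 14, 16, 29, 33]


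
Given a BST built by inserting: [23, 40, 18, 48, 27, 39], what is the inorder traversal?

Tree insertion order: [23, 40, 18, 48, 27, 39]
Tree (level-order array): [23, 18, 40, None, None, 27, 48, None, 39]
Inorder traversal: [18, 23, 27, 39, 40, 48]


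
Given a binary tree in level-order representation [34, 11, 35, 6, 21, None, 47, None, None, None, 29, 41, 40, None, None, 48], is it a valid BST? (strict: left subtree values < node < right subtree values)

Level-order array: [34, 11, 35, 6, 21, None, 47, None, None, None, 29, 41, 40, None, None, 48]
Validate using subtree bounds (lo, hi): at each node, require lo < value < hi,
then recurse left with hi=value and right with lo=value.
Preorder trace (stopping at first violation):
  at node 34 with bounds (-inf, +inf): OK
  at node 11 with bounds (-inf, 34): OK
  at node 6 with bounds (-inf, 11): OK
  at node 21 with bounds (11, 34): OK
  at node 29 with bounds (21, 34): OK
  at node 35 with bounds (34, +inf): OK
  at node 47 with bounds (35, +inf): OK
  at node 41 with bounds (35, 47): OK
  at node 48 with bounds (35, 41): VIOLATION
Node 48 violates its bound: not (35 < 48 < 41).
Result: Not a valid BST


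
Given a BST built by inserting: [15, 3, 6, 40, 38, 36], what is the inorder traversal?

Tree insertion order: [15, 3, 6, 40, 38, 36]
Tree (level-order array): [15, 3, 40, None, 6, 38, None, None, None, 36]
Inorder traversal: [3, 6, 15, 36, 38, 40]


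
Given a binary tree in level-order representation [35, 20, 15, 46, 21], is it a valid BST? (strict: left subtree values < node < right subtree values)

Level-order array: [35, 20, 15, 46, 21]
Validate using subtree bounds (lo, hi): at each node, require lo < value < hi,
then recurse left with hi=value and right with lo=value.
Preorder trace (stopping at first violation):
  at node 35 with bounds (-inf, +inf): OK
  at node 20 with bounds (-inf, 35): OK
  at node 46 with bounds (-inf, 20): VIOLATION
Node 46 violates its bound: not (-inf < 46 < 20).
Result: Not a valid BST


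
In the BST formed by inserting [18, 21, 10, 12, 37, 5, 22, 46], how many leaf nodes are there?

Tree built from: [18, 21, 10, 12, 37, 5, 22, 46]
Tree (level-order array): [18, 10, 21, 5, 12, None, 37, None, None, None, None, 22, 46]
Rule: A leaf has 0 children.
Per-node child counts:
  node 18: 2 child(ren)
  node 10: 2 child(ren)
  node 5: 0 child(ren)
  node 12: 0 child(ren)
  node 21: 1 child(ren)
  node 37: 2 child(ren)
  node 22: 0 child(ren)
  node 46: 0 child(ren)
Matching nodes: [5, 12, 22, 46]
Count of leaf nodes: 4


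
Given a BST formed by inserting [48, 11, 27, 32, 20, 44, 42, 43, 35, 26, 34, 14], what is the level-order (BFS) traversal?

Tree insertion order: [48, 11, 27, 32, 20, 44, 42, 43, 35, 26, 34, 14]
Tree (level-order array): [48, 11, None, None, 27, 20, 32, 14, 26, None, 44, None, None, None, None, 42, None, 35, 43, 34]
BFS from the root, enqueuing left then right child of each popped node:
  queue [48] -> pop 48, enqueue [11], visited so far: [48]
  queue [11] -> pop 11, enqueue [27], visited so far: [48, 11]
  queue [27] -> pop 27, enqueue [20, 32], visited so far: [48, 11, 27]
  queue [20, 32] -> pop 20, enqueue [14, 26], visited so far: [48, 11, 27, 20]
  queue [32, 14, 26] -> pop 32, enqueue [44], visited so far: [48, 11, 27, 20, 32]
  queue [14, 26, 44] -> pop 14, enqueue [none], visited so far: [48, 11, 27, 20, 32, 14]
  queue [26, 44] -> pop 26, enqueue [none], visited so far: [48, 11, 27, 20, 32, 14, 26]
  queue [44] -> pop 44, enqueue [42], visited so far: [48, 11, 27, 20, 32, 14, 26, 44]
  queue [42] -> pop 42, enqueue [35, 43], visited so far: [48, 11, 27, 20, 32, 14, 26, 44, 42]
  queue [35, 43] -> pop 35, enqueue [34], visited so far: [48, 11, 27, 20, 32, 14, 26, 44, 42, 35]
  queue [43, 34] -> pop 43, enqueue [none], visited so far: [48, 11, 27, 20, 32, 14, 26, 44, 42, 35, 43]
  queue [34] -> pop 34, enqueue [none], visited so far: [48, 11, 27, 20, 32, 14, 26, 44, 42, 35, 43, 34]
Result: [48, 11, 27, 20, 32, 14, 26, 44, 42, 35, 43, 34]


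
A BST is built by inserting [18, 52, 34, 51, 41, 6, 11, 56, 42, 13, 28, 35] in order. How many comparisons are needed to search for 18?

Search path for 18: 18
Found: True
Comparisons: 1


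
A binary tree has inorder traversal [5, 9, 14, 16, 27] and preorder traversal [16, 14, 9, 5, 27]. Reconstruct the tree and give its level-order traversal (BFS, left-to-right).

Inorder:  [5, 9, 14, 16, 27]
Preorder: [16, 14, 9, 5, 27]
Algorithm: preorder visits root first, so consume preorder in order;
for each root, split the current inorder slice at that value into
left-subtree inorder and right-subtree inorder, then recurse.
Recursive splits:
  root=16; inorder splits into left=[5, 9, 14], right=[27]
  root=14; inorder splits into left=[5, 9], right=[]
  root=9; inorder splits into left=[5], right=[]
  root=5; inorder splits into left=[], right=[]
  root=27; inorder splits into left=[], right=[]
Reconstructed level-order: [16, 14, 27, 9, 5]


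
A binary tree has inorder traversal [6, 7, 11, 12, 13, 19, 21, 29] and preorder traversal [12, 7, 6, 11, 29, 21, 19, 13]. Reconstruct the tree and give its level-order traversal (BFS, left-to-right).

Inorder:  [6, 7, 11, 12, 13, 19, 21, 29]
Preorder: [12, 7, 6, 11, 29, 21, 19, 13]
Algorithm: preorder visits root first, so consume preorder in order;
for each root, split the current inorder slice at that value into
left-subtree inorder and right-subtree inorder, then recurse.
Recursive splits:
  root=12; inorder splits into left=[6, 7, 11], right=[13, 19, 21, 29]
  root=7; inorder splits into left=[6], right=[11]
  root=6; inorder splits into left=[], right=[]
  root=11; inorder splits into left=[], right=[]
  root=29; inorder splits into left=[13, 19, 21], right=[]
  root=21; inorder splits into left=[13, 19], right=[]
  root=19; inorder splits into left=[13], right=[]
  root=13; inorder splits into left=[], right=[]
Reconstructed level-order: [12, 7, 29, 6, 11, 21, 19, 13]


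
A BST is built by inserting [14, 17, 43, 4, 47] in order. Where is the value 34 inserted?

Starting tree (level order): [14, 4, 17, None, None, None, 43, None, 47]
Insertion path: 14 -> 17 -> 43
Result: insert 34 as left child of 43
Final tree (level order): [14, 4, 17, None, None, None, 43, 34, 47]


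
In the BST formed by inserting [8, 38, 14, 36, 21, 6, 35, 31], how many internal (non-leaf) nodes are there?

Tree built from: [8, 38, 14, 36, 21, 6, 35, 31]
Tree (level-order array): [8, 6, 38, None, None, 14, None, None, 36, 21, None, None, 35, 31]
Rule: An internal node has at least one child.
Per-node child counts:
  node 8: 2 child(ren)
  node 6: 0 child(ren)
  node 38: 1 child(ren)
  node 14: 1 child(ren)
  node 36: 1 child(ren)
  node 21: 1 child(ren)
  node 35: 1 child(ren)
  node 31: 0 child(ren)
Matching nodes: [8, 38, 14, 36, 21, 35]
Count of internal (non-leaf) nodes: 6
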